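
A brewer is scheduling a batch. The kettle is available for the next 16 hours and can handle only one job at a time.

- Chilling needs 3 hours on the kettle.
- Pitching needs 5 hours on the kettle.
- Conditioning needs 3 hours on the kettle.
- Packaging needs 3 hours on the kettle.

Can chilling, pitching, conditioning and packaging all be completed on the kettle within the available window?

Yes

Running back to back, the jobs need 3 + 5 + 3 + 3 = 14 hours on the kettle.
Since 14 ≤ 16, they fit within the window.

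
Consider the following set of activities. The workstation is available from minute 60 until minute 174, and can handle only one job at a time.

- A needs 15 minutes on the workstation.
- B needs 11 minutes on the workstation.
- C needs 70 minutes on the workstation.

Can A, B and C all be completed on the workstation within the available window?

Yes

The workstation window is 174 − 60 = 114 minutes.
Running back to back, the jobs need 15 + 11 + 70 = 96 minutes on the workstation.
Since 96 ≤ 114, they fit within the window.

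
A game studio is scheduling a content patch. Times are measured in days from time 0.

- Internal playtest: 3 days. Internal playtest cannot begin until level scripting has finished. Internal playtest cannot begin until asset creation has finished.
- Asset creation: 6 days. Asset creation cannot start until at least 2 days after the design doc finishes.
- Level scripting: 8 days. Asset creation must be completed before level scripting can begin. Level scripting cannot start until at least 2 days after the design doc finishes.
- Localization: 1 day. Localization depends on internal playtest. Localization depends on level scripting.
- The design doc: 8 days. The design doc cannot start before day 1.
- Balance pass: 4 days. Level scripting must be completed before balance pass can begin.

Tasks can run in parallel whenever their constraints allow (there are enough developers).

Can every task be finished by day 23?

The design doc cannot begin until its own release at day 1. It runs from day 1 to 1 + 8 = day 9.
After the design doc (finishes day 9, plus 2-day gap → day 11), asset creation can start at day 11 and finishes at day 17.
Level scripting needs all of asset creation (finishes day 17); the design doc (finishes day 9, plus 2-day gap → day 11). That puts its earliest start at day 17; it finishes at 17 + 8 = day 25.
After level scripting (finishes day 25), balance pass can start at day 25 and finishes at day 29.
For internal playtest: level scripting (finishes day 25); asset creation (finishes day 17). Taking the maximum gives a start of day 25, and it finishes at 25 + 3 = day 28.
Localization cannot start until internal playtest (finishes day 28); level scripting (finishes day 25). The controlling bound is day 28, so localization finishes at 28 + 1 = day 29.
The earliest everything can be done is day 29, which is after the deadline of 23, so it is not possible.

No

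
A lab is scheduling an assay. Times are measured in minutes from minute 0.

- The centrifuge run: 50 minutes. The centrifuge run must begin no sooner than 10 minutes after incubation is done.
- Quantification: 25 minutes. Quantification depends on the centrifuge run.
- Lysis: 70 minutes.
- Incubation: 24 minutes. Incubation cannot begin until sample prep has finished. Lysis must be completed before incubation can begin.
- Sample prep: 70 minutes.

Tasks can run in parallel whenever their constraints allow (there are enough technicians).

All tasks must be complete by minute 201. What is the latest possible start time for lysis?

Quantification must finish by minute 201; it takes 25 minutes, so it must start by 201 − 25 = minute 176.
The centrifuge run must finish before quantification (must start by minute 176). With a 50-minute duration, the centrifuge run must start by 176 − 50 = minute 126.
Since the centrifuge run (must start by minute 126, minus 10-minute gap → minute 116) depends on it, incubation must finish by minute 116. Backing off its 24-minute duration gives a latest start of minute 92.
Lysis has to be done before incubation (must start by minute 92). That means finishing by minute 92, i.e. starting by 92 − 70 = minute 22.

22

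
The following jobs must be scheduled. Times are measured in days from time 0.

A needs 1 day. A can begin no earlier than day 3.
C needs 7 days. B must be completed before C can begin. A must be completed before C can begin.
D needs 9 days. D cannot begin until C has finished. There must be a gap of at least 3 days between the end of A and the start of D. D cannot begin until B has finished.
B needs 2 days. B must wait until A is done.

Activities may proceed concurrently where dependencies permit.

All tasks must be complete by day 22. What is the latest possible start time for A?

Nothing follows D; the deadline of day 22 is its only limit. It must start by 22 − 9 = day 13.
Since D (must start by day 13) depends on it, C must finish by day 13. Backing off its 7-day duration gives a latest start of day 6.
B has several dependents: C (must start by day 6); D (must start by day 13). The earliest of those limits is day 6, so B must start by 6 − 2 = day 4.
A must finish in time for B (must start by day 4); C (must start by day 6); D (must start by day 13, minus 3-day gap → day 10). The tightest is day 4, so A must start by 4 − 1 = day 3.

3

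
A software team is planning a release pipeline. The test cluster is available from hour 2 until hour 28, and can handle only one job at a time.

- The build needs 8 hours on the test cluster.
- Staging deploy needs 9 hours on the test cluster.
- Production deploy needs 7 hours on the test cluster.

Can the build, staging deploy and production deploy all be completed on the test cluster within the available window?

Yes

The test cluster window is 28 − 2 = 26 hours.
Running back to back, the jobs need 8 + 9 + 7 = 24 hours on the test cluster.
Since 24 ≤ 26, they fit within the window.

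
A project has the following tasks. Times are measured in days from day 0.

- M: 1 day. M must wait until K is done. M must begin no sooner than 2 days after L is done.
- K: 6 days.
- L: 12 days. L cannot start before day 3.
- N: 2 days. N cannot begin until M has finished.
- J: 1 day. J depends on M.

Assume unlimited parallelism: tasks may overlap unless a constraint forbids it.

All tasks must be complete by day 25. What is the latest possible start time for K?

16

J must finish by day 25; it takes 1 day, so it must start by 25 − 1 = day 24.
To finish by day 25, N (duration 2) must start no later than day 23.
For M: J (must start by day 24); N (must start by day 23). The most restrictive is day 23; with a 1-day duration, M must start by day 22.
K feeds into M (must start by day 22); so K must finish by day 22 and therefore start by day 16.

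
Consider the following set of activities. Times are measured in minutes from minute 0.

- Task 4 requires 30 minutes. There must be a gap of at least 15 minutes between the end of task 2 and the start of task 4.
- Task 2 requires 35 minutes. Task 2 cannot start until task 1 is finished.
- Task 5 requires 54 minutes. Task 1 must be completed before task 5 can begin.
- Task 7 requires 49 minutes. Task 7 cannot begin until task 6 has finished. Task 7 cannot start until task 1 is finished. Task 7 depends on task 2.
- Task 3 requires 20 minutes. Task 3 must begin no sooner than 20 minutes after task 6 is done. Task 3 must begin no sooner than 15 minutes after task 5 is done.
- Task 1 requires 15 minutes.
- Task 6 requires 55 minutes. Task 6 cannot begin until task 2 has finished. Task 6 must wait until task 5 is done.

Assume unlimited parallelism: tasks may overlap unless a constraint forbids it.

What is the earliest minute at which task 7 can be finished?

Task 1 can start immediately at minute 0; it finishes at minute 15.
Task 5 cannot begin until task 1 (finishes minute 15). It runs from minute 15 to 15 + 54 = minute 69.
Task 2 waits on task 1 (finishes minute 15), so it starts at minute 15 and finishes at 15 + 35 = minute 50.
Task 6 needs all of task 2 (finishes minute 50); task 5 (finishes minute 69). That puts its earliest start at minute 69; it finishes at 69 + 55 = minute 124.
For task 7: task 6 (finishes minute 124); task 1 (finishes minute 15); task 2 (finishes minute 50). Taking the maximum gives a start of minute 124, and it finishes at 124 + 49 = minute 173.

173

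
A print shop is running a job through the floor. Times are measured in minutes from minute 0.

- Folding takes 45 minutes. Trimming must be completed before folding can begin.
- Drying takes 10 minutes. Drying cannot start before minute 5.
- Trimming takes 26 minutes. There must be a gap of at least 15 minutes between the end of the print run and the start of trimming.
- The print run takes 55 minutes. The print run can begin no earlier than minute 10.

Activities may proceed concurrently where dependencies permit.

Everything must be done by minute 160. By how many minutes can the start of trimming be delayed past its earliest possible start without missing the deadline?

The print run cannot begin until its own release at minute 10. It runs from minute 10 to 10 + 55 = minute 65.
Trimming waits on the print run (finishes minute 65, plus 15-minute gap → minute 80), so it starts at minute 80 and finishes at 80 + 26 = minute 106.

Working backward from the deadline:
Folding must finish by minute 160; it takes 45 minutes, so it must start by 160 − 45 = minute 115.
Trimming feeds into folding (must start by minute 115); so trimming must finish by minute 115 and therefore start by minute 89.
So trimming can start as early as minute 80 and as late as minute 89, giving 89 − 80 = 9 minutes of slack.

9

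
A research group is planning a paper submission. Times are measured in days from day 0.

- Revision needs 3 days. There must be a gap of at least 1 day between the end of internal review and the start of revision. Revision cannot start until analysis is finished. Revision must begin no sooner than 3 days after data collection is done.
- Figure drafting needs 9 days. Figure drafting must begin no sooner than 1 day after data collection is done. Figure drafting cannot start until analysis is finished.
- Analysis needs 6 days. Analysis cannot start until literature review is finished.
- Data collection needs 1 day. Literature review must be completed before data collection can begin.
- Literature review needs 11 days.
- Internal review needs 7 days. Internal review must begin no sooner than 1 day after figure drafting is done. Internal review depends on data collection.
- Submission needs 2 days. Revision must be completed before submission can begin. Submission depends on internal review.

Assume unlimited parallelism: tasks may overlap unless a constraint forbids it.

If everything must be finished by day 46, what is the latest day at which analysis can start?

Submission must finish by day 46; it takes 2 days, so it must start by 46 − 2 = day 44.
Revision feeds into submission (must start by day 44); so revision must finish by day 44 and therefore start by day 41.
Internal review feeds revision (must start by day 41, minus 1-day gap → day 40); submission (must start by day 44). Taking the minimum, internal review must finish by day 40 and start by 40 − 7 = day 33.
Since internal review (must start by day 33, minus 1-day gap → day 32) depends on it, figure drafting must finish by day 32. Backing off its 9-day duration gives a latest start of day 23.
Analysis feeds figure drafting (must start by day 23); revision (must start by day 41). Taking the minimum, analysis must finish by day 23 and start by 23 − 6 = day 17.

17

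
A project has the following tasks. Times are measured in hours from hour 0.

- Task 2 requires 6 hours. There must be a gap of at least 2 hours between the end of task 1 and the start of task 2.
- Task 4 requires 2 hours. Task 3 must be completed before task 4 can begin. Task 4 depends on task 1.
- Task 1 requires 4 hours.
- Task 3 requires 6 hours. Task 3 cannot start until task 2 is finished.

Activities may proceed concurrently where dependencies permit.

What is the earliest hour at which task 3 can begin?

12

Task 1 can start immediately at hour 0; it finishes at hour 4.
Task 2 waits on task 1 (finishes hour 4, plus 2-hour gap → hour 6), so it starts at hour 6 and finishes at 6 + 6 = hour 12.
Task 3 waits on task 2 (finishes hour 12), so the earliest it can start is hour 12.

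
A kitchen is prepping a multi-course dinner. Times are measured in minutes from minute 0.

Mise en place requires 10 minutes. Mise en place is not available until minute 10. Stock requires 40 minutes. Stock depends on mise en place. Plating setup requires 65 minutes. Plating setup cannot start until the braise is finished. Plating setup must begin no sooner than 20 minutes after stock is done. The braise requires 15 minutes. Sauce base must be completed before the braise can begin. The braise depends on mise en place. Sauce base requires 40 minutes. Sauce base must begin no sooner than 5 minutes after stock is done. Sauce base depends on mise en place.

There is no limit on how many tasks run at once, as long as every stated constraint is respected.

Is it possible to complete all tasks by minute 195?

Mise en place waits on its own release at minute 10, so it starts at minute 10 and finishes at 10 + 10 = minute 20.
Stock waits on mise en place (finishes minute 20), so it starts at minute 20 and finishes at 20 + 40 = minute 60.
Sauce base has to wait for stock (finishes minute 60, plus 5-minute gap → minute 65); mise en place (finishes minute 20). The latest of these is minute 65, so sauce base runs minute 65 to 65 + 40 = minute 105.
The braise cannot start until sauce base (finishes minute 105); mise en place (finishes minute 20). The controlling bound is minute 105, so the braise finishes at 105 + 15 = minute 120.
Plating setup cannot start until the braise (finishes minute 120); stock (finishes minute 60, plus 20-minute gap → minute 80). The controlling bound is minute 120, so plating setup finishes at 120 + 65 = minute 185.
Every task is finished by minute 185, which is no later than the deadline of 195, so the schedule is feasible.

Yes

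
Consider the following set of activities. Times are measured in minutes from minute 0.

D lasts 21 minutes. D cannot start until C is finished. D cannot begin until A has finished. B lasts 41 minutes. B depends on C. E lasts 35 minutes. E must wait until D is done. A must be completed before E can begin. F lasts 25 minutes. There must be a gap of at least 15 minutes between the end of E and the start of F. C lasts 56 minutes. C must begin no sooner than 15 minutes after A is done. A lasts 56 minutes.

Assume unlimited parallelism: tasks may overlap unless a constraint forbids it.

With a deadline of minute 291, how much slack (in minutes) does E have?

68

A can start immediately at minute 0; it finishes at minute 56.
C waits on A (finishes minute 56, plus 15-minute gap → minute 71), so it starts at minute 71 and finishes at 71 + 56 = minute 127.
For D: C (finishes minute 127); A (finishes minute 56). Taking the maximum gives a start of minute 127, and it finishes at 127 + 21 = minute 148.
E needs all of D (finishes minute 148); A (finishes minute 56). That puts its earliest start at minute 148; it finishes at 148 + 35 = minute 183.

Working backward from the deadline:
Nothing follows F; the deadline of minute 291 is its only limit. It must start by 291 − 25 = minute 266.
E feeds into F (must start by minute 266, minus 15-minute gap → minute 251); so E must finish by minute 251 and therefore start by minute 216.
So E can start as early as minute 148 and as late as minute 216, giving 216 − 148 = 68 minutes of slack.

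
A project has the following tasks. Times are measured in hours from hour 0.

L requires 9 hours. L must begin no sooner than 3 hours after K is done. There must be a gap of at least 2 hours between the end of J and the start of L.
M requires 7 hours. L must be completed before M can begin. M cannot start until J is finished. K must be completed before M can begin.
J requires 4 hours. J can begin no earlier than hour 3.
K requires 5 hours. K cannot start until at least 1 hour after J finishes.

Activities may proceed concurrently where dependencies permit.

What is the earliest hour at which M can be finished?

32

J cannot begin until its own release at hour 3. It runs from hour 3 to 3 + 4 = hour 7.
K cannot begin until J (finishes hour 7, plus 1-hour gap → hour 8). It runs from hour 8 to 8 + 5 = hour 13.
L has to wait for K (finishes hour 13, plus 3-hour gap → hour 16); J (finishes hour 7, plus 2-hour gap → hour 9). The latest of these is hour 16, so L runs hour 16 to 16 + 9 = hour 25.
M has to wait for L (finishes hour 25); J (finishes hour 7); K (finishes hour 13). The latest of these is hour 25, so M runs hour 25 to 25 + 7 = hour 32.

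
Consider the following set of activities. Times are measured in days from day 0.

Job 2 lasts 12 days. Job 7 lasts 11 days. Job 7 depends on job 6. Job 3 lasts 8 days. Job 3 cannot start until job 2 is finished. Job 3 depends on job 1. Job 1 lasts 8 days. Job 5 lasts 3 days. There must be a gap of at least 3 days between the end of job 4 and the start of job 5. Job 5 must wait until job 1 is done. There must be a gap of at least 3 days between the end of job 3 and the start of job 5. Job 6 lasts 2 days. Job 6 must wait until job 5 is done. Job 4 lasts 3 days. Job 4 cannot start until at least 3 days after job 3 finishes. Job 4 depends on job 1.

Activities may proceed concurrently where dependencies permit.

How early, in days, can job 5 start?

Job 2 can start immediately at day 0; it finishes at day 12.
Nothing blocks job 1, so it runs from day 0 to day 8.
Job 3 needs all of job 2 (finishes day 12); job 1 (finishes day 8). That puts its earliest start at day 12; it finishes at 12 + 8 = day 20.
For job 4: job 3 (finishes day 20, plus 3-day gap → day 23); job 1 (finishes day 8). Taking the maximum gives a start of day 23, and it finishes at 23 + 3 = day 26.
Job 5 waits on job 4 (finishes day 26, plus 3-day gap → day 29); job 1 (finishes day 8); job 3 (finishes day 20, plus 3-day gap → day 23). The latest of these is day 29, which is the earliest job 5 can start.

29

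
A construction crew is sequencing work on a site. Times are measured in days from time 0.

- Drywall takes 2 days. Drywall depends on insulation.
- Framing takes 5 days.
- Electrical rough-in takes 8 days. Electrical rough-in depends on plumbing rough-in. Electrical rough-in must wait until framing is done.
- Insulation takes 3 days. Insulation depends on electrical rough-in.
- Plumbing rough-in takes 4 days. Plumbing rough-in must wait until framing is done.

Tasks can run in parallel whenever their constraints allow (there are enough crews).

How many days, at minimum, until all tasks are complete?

Framing has no prerequisites, so it starts at day 0 and finishes at day 5.
Plumbing rough-in cannot begin until framing (finishes day 5). It runs from day 5 to 5 + 4 = day 9.
Electrical rough-in needs all of plumbing rough-in (finishes day 9); framing (finishes day 5). That puts its earliest start at day 9; it finishes at 9 + 8 = day 17.
After electrical rough-in (finishes day 17), insulation can start at day 17 and finishes at day 20.
Drywall cannot begin until insulation (finishes day 20). It runs from day 20 to 20 + 2 = day 22.
All tasks are finished once the last one completes. Finish times: Framing at 5, Plumbing rough-in at 9, Electrical rough-in at 17, Insulation at 20, Drywall at 22. The latest is day 22.

22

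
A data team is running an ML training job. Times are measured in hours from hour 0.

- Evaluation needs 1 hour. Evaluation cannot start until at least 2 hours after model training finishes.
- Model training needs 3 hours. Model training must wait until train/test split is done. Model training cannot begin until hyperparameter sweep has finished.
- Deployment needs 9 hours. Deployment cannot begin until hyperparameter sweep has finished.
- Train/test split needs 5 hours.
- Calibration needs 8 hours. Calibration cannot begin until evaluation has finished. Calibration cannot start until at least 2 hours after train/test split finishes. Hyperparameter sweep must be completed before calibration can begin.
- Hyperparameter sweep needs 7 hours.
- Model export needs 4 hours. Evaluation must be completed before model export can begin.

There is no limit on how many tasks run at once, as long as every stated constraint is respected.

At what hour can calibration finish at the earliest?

21

Nothing blocks hyperparameter sweep, so it runs from hour 0 to hour 7.
Train/test split can start immediately at hour 0; it finishes at hour 5.
For model training: train/test split (finishes hour 5); hyperparameter sweep (finishes hour 7). Taking the maximum gives a start of hour 7, and it finishes at 7 + 3 = hour 10.
Evaluation waits on model training (finishes hour 10, plus 2-hour gap → hour 12), so it starts at hour 12 and finishes at 12 + 1 = hour 13.
Calibration needs all of evaluation (finishes hour 13); train/test split (finishes hour 5, plus 2-hour gap → hour 7); hyperparameter sweep (finishes hour 7). That puts its earliest start at hour 13; it finishes at 13 + 8 = hour 21.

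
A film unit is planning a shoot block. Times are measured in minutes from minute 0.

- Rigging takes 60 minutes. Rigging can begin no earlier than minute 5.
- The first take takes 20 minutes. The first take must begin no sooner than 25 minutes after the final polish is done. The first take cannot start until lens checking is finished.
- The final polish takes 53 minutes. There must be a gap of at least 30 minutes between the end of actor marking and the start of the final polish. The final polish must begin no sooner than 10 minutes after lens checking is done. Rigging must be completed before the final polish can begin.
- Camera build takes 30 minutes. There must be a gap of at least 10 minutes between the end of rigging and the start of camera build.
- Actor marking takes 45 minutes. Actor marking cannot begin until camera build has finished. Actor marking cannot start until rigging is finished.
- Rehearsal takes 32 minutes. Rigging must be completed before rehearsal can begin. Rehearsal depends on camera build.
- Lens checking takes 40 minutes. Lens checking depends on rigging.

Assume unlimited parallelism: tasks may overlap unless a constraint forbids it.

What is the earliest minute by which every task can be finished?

Rigging waits on its own release at minute 5, so it starts at minute 5 and finishes at 5 + 60 = minute 65.
Lens checking waits on rigging (finishes minute 65), so it starts at minute 65 and finishes at 65 + 40 = minute 105.
After rigging (finishes minute 65, plus 10-minute gap → minute 75), camera build can start at minute 75 and finishes at minute 105.
Rehearsal cannot start until rigging (finishes minute 65); camera build (finishes minute 105). The controlling bound is minute 105, so rehearsal finishes at 105 + 32 = minute 137.
Actor marking needs all of camera build (finishes minute 105); rigging (finishes minute 65). That puts its earliest start at minute 105; it finishes at 105 + 45 = minute 150.
For the final polish: actor marking (finishes minute 150, plus 30-minute gap → minute 180); lens checking (finishes minute 105, plus 10-minute gap → minute 115); rigging (finishes minute 65). Taking the maximum gives a start of minute 180, and it finishes at 180 + 53 = minute 233.
The first take needs all of the final polish (finishes minute 233, plus 25-minute gap → minute 258); lens checking (finishes minute 105). That puts its earliest start at minute 258; it finishes at 258 + 20 = minute 278.
All tasks are finished once the last one completes. Finish times: Rigging at 65, Camera build at 105, Lens checking at 105, Actor marking at 150, Rehearsal at 137, The final polish at 233, The first take at 278. The latest is minute 278.

278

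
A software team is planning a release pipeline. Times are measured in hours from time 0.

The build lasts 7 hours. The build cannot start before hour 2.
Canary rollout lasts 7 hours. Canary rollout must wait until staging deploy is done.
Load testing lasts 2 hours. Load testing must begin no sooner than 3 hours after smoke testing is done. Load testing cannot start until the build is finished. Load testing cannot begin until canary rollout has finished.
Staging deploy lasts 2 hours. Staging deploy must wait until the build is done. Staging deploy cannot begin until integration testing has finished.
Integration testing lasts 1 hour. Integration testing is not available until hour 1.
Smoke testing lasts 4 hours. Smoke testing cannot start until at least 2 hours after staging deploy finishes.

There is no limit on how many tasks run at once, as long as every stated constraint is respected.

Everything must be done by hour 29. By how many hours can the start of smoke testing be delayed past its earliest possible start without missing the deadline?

7

Integration testing cannot begin until its own release at hour 1. It runs from hour 1 to 1 + 1 = hour 2.
The build cannot begin until its own release at hour 2. It runs from hour 2 to 2 + 7 = hour 9.
Staging deploy cannot start until the build (finishes hour 9); integration testing (finishes hour 2). The controlling bound is hour 9, so staging deploy finishes at 9 + 2 = hour 11.
Smoke testing waits on staging deploy (finishes hour 11, plus 2-hour gap → hour 13), so it starts at hour 13 and finishes at 13 + 4 = hour 17.

Working backward from the deadline:
Nothing follows load testing; the deadline of hour 29 is its only limit. It must start by 29 − 2 = hour 27.
Smoke testing must finish before load testing (must start by hour 27, minus 3-hour gap → hour 24). With a 4-hour duration, smoke testing must start by 24 − 4 = hour 20.
So smoke testing can start as early as hour 13 and as late as hour 20, giving 20 − 13 = 7 hours of slack.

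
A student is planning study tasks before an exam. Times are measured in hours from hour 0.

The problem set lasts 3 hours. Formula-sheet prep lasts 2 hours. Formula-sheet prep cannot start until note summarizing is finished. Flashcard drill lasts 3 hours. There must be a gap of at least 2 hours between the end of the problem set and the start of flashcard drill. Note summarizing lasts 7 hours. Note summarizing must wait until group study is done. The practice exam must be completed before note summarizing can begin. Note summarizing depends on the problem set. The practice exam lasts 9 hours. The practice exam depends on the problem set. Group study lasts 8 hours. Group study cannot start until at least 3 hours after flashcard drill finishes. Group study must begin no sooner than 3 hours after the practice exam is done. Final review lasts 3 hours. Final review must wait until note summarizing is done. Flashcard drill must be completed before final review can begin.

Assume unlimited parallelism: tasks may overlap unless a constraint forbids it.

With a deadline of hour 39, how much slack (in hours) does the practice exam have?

The problem set can start immediately at hour 0; it finishes at hour 3.
After the problem set (finishes hour 3), the practice exam can start at hour 3 and finishes at hour 12.

Working backward from the deadline:
To finish by hour 39, formula-sheet prep (duration 2) must start no later than hour 37.
Final review must finish by hour 39; it takes 3 hours, so it must start by 39 − 3 = hour 36.
Note summarizing must finish in time for formula-sheet prep (must start by hour 37); final review (must start by hour 36). The tightest is hour 36, so note summarizing must start by 36 − 7 = hour 29.
Group study must finish before note summarizing (must start by hour 29). With an 8-hour duration, group study must start by 29 − 8 = hour 21.
For the practice exam: group study (must start by hour 21, minus 3-hour gap → hour 18); note summarizing (must start by hour 29). The most restrictive is hour 18; with a 9-hour duration, the practice exam must start by hour 9.
So the practice exam can start as early as hour 3 and as late as hour 9, giving 9 − 3 = 6 hours of slack.

6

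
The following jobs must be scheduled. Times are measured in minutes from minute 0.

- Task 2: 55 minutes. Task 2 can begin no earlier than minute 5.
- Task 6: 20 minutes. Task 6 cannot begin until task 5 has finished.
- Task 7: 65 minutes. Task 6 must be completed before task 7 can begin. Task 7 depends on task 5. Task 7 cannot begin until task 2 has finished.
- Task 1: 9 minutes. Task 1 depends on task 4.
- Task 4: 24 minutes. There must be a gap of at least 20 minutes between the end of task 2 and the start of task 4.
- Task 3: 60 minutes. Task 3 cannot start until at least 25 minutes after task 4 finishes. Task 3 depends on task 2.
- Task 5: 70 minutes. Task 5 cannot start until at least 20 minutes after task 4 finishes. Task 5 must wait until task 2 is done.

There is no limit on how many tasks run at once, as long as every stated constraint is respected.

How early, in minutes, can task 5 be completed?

After its own release at minute 5, task 2 can start at minute 5 and finishes at minute 60.
After task 2 (finishes minute 60, plus 20-minute gap → minute 80), task 4 can start at minute 80 and finishes at minute 104.
Task 5 has to wait for task 4 (finishes minute 104, plus 20-minute gap → minute 124); task 2 (finishes minute 60). The latest of these is minute 124, so task 5 runs minute 124 to 124 + 70 = minute 194.

194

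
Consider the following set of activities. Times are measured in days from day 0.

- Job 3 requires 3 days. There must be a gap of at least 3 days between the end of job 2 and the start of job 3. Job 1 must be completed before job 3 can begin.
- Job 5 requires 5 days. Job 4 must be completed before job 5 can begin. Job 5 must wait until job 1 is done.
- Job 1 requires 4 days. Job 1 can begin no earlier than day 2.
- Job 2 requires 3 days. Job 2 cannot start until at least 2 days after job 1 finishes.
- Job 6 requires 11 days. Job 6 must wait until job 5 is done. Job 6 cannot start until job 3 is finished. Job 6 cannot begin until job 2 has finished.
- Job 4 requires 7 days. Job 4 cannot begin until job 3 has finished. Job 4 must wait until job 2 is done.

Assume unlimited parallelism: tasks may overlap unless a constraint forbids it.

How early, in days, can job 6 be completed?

40

After its own release at day 2, job 1 can start at day 2 and finishes at day 6.
After job 1 (finishes day 6, plus 2-day gap → day 8), job 2 can start at day 8 and finishes at day 11.
Job 3 cannot start until job 2 (finishes day 11, plus 3-day gap → day 14); job 1 (finishes day 6). The controlling bound is day 14, so job 3 finishes at 14 + 3 = day 17.
For job 4: job 3 (finishes day 17); job 2 (finishes day 11). Taking the maximum gives a start of day 17, and it finishes at 17 + 7 = day 24.
For job 5: job 4 (finishes day 24); job 1 (finishes day 6). Taking the maximum gives a start of day 24, and it finishes at 24 + 5 = day 29.
Job 6 cannot start until job 5 (finishes day 29); job 3 (finishes day 17); job 2 (finishes day 11). The controlling bound is day 29, so job 6 finishes at 29 + 11 = day 40.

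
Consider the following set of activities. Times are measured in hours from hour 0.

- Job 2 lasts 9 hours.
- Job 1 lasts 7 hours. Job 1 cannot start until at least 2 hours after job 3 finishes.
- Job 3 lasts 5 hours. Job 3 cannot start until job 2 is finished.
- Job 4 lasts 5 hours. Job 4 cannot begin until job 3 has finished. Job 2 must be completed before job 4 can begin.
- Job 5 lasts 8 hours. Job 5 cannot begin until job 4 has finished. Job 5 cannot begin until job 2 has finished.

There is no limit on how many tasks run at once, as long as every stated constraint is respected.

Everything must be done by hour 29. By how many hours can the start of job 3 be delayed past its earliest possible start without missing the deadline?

2

Job 2 can start immediately at hour 0; it finishes at hour 9.
Job 3 cannot begin until job 2 (finishes hour 9). It runs from hour 9 to 9 + 5 = hour 14.

Working backward from the deadline:
Job 1 has no dependents, so it just needs to finish by hour 29. Starting by 29 − 7 = hour 22 achieves that.
Job 5 has no dependents, so it just needs to finish by hour 29. Starting by 29 − 8 = hour 21 achieves that.
Since job 5 (must start by hour 21) depends on it, job 4 must finish by hour 21. Backing off its 5-hour duration gives a latest start of hour 16.
Job 3 must finish in time for job 1 (must start by hour 22, minus 2-hour gap → hour 20); job 4 (must start by hour 16). The tightest is hour 16, so job 3 must start by 16 − 5 = hour 11.
So job 3 can start as early as hour 9 and as late as hour 11, giving 11 − 9 = 2 hours of slack.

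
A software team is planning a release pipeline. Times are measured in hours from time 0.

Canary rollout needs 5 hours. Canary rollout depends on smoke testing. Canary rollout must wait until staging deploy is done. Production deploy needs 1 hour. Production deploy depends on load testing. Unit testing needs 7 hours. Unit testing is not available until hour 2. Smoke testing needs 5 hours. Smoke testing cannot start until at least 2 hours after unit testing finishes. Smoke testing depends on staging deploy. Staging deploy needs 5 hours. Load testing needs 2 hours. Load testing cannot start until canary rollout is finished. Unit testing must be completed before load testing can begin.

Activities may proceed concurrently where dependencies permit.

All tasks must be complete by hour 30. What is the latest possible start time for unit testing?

Nothing follows production deploy; the deadline of hour 30 is its only limit. It must start by 30 − 1 = hour 29.
Load testing feeds into production deploy (must start by hour 29); so load testing must finish by hour 29 and therefore start by hour 27.
Since load testing (must start by hour 27) depends on it, canary rollout must finish by hour 27. Backing off its 5-hour duration gives a latest start of hour 22.
Smoke testing must finish before canary rollout (must start by hour 22). With a 5-hour duration, smoke testing must start by 22 − 5 = hour 17.
Unit testing feeds smoke testing (must start by hour 17, minus 2-hour gap → hour 15); load testing (must start by hour 27). Taking the minimum, unit testing must finish by hour 15 and start by 15 − 7 = hour 8.

8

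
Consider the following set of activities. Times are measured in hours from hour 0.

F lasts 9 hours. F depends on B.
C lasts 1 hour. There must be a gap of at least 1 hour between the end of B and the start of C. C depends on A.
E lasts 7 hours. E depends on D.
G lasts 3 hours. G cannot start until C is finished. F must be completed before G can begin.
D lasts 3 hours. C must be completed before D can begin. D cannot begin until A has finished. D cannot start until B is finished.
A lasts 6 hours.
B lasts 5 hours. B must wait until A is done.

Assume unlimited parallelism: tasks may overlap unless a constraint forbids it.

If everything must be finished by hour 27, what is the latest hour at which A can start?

To finish by hour 27, E (duration 7) must start no later than hour 20.
D has to be done before E (must start by hour 20). That means finishing by hour 20, i.e. starting by 20 − 3 = hour 17.
G must finish by hour 27; it takes 3 hours, so it must start by 27 − 3 = hour 24.
C has several dependents: D (must start by hour 17); G (must start by hour 24). The earliest of those limits is hour 17, so C must start by 17 − 1 = hour 16.
F must finish before G (must start by hour 24). With a 9-hour duration, F must start by 24 − 9 = hour 15.
B has several dependents: C (must start by hour 16, minus 1-hour gap → hour 15); D (must start by hour 17); F (must start by hour 15). The earliest of those limits is hour 15, so B must start by 15 − 5 = hour 10.
A feeds B (must start by hour 10); C (must start by hour 16); D (must start by hour 17). Taking the minimum, A must finish by hour 10 and start by 10 − 6 = hour 4.

4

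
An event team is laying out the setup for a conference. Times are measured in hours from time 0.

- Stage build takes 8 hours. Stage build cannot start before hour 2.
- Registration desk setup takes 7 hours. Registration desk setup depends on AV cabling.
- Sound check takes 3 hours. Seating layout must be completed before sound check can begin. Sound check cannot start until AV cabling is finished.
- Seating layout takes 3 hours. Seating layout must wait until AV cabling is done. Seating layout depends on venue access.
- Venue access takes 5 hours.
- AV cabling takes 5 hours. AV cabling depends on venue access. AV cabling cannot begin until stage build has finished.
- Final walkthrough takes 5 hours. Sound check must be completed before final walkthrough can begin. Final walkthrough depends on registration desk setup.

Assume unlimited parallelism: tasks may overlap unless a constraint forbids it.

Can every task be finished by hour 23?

Stage build cannot begin until its own release at hour 2. It runs from hour 2 to 2 + 8 = hour 10.
Venue access has no prerequisites, so it starts at hour 0 and finishes at hour 5.
For AV cabling: venue access (finishes hour 5); stage build (finishes hour 10). Taking the maximum gives a start of hour 10, and it finishes at 10 + 5 = hour 15.
After AV cabling (finishes hour 15), registration desk setup can start at hour 15 and finishes at hour 22.
Seating layout has to wait for AV cabling (finishes hour 15); venue access (finishes hour 5). The latest of these is hour 15, so seating layout runs hour 15 to 15 + 3 = hour 18.
Sound check cannot start until seating layout (finishes hour 18); AV cabling (finishes hour 15). The controlling bound is hour 18, so sound check finishes at 18 + 3 = hour 21.
Final walkthrough needs all of sound check (finishes hour 21); registration desk setup (finishes hour 22). That puts its earliest start at hour 22; it finishes at 22 + 5 = hour 27.
The earliest everything can be done is hour 27, which is after the deadline of 23, so it is not possible.

No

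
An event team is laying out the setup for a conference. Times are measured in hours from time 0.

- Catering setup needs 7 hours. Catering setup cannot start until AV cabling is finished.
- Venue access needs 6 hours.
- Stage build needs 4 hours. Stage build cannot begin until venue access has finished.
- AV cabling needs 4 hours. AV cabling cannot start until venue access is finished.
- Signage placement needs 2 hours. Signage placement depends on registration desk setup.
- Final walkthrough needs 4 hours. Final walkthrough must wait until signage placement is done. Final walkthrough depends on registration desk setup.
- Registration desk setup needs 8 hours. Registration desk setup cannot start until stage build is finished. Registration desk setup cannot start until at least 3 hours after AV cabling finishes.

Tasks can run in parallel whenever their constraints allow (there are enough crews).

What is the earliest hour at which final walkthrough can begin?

Nothing blocks venue access, so it runs from hour 0 to hour 6.
After venue access (finishes hour 6), AV cabling can start at hour 6 and finishes at hour 10.
Stage build cannot begin until venue access (finishes hour 6). It runs from hour 6 to 6 + 4 = hour 10.
Registration desk setup cannot start until stage build (finishes hour 10); AV cabling (finishes hour 10, plus 3-hour gap → hour 13). The controlling bound is hour 13, so registration desk setup finishes at 13 + 8 = hour 21.
Signage placement cannot begin until registration desk setup (finishes hour 21). It runs from hour 21 to 21 + 2 = hour 23.
Final walkthrough waits on signage placement (finishes hour 23); registration desk setup (finishes hour 21). The latest of these is hour 23, which is the earliest final walkthrough can start.

23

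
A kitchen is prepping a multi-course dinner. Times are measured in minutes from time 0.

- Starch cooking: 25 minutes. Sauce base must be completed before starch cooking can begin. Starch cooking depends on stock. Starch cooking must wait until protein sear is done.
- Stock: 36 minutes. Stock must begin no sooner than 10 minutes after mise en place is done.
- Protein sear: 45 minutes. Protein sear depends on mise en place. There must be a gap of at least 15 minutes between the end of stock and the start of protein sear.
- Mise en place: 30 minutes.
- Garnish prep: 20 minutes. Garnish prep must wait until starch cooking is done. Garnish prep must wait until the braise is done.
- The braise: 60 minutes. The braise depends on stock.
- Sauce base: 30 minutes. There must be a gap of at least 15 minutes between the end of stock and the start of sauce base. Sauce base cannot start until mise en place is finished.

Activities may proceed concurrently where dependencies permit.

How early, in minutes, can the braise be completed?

136

Mise en place can start immediately at minute 0; it finishes at minute 30.
After mise en place (finishes minute 30, plus 10-minute gap → minute 40), stock can start at minute 40 and finishes at minute 76.
After stock (finishes minute 76), the braise can start at minute 76 and finishes at minute 136.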